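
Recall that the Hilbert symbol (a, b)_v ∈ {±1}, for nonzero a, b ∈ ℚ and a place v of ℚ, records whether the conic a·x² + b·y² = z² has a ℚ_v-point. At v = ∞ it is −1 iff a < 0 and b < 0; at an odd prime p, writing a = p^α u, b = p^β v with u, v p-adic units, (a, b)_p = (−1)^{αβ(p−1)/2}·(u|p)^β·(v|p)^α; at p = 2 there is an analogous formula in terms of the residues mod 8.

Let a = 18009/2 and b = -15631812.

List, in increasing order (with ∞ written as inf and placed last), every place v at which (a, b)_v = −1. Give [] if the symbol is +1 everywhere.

Mod squares: a ≡ 4002, b ≡ -434217. Check v ∈ {∞, 2, 3, 7, 23, 29, 31}.
v=31: a=31^0·(≡30), b=31^1·(≡25) mod 31; (30|31)=-1, (25|31)=+1; (−1)^{0·1·15}·(-1)^1·(+1)^0 = -1.
v=2: v_2(a)=-1, v_2(b)=2; units ≡ 1, 7 (mod 8); ε·ε+αω+βω = 0·1+-1·0+2·0 ≡ 0  ⇒  (a,b)_2 = +1.
v=29: a=29^1·(≡6), b=29^1·(≡24) mod 29; (6|29)=+1, (24|29)=+1; (−1)^{1·1·14}·(+1)^1·(+1)^1 = +1.
v=∞: 4002 > 0 and -434217 < 0  ⇒  (a,b)_∞ = +1.
v=7: a=7^0·(≡6), b=7^1·(≡3) mod 7; (6|7)=-1, (3|7)=-1; (−1)^{0·1·3}·(-1)^1·(-1)^0 = -1.
v=23: a=23^1·(≡12), b=23^1·(≡6) mod 23; (12|23)=+1, (6|23)=+1; (−1)^{1·1·11}·(+1)^1·(+1)^1 = -1.
v=3: a=3^3·(≡2), b=3^3·(≡2) mod 3; (2|3)=-1, (2|3)=-1; (−1)^{3·3·1}·(-1)^3·(-1)^3 = -1.
(4002, -434217 / ℚ) ramifies at {3, 7, 23, 31}: a division algebra.

[3, 7, 23, 31]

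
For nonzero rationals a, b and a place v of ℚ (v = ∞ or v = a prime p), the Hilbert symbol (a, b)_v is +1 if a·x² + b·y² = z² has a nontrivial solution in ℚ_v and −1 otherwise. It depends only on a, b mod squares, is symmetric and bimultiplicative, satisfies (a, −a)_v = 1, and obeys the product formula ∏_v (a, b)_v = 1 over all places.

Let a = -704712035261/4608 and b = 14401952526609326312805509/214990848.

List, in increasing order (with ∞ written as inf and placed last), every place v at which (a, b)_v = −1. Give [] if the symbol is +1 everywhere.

[13, 41]

Mod squares: a ≡ -13509418, b ≡ 58. Check v ∈ {∞, 2, 3, 13, 17, 19, 23, 29, 41}.
v=23: a=23^1·(≡12), b=23^2·(≡1) mod 23; (12|23)=+1, (1|23)=+1; (−1)^{1·2·11}·(+1)^2·(+1)^1 = +1.
v=13: a=13^1·(≡7), b=13^2·(≡2) mod 13; (7|13)=-1, (2|13)=-1; (−1)^{1·2·6}·(-1)^2·(-1)^1 = -1.
v=2: v_2(a)=-9, v_2(b)=-15; units ≡ 3, 5 (mod 8); ε·ε+αω+βω = 1·0+-9·1+-15·1 ≡ 0  ⇒  (a,b)_2 = +1.
v=3: a=3^-2·(≡2), b=3^-8·(≡1) mod 3; (2|3)=-1, (1|3)=+1; (−1)^{-2·-8·1}·(-1)^-8·(+1)^-2 = +1.
v=17: a=17^2·(≡12), b=17^4·(≡12) mod 17; (12|17)=-1, (12|17)=-1; (−1)^{2·4·8}·(-1)^4·(-1)^2 = +1.
v=41: a=41^1·(≡11), b=41^2·(≡13) mod 41; (11|41)=-1, (13|41)=-1; (−1)^{1·2·20}·(-1)^2·(-1)^1 = -1.
v=∞: -13509418 < 0 and 58 > 0  ⇒  (a,b)_∞ = +1.
v=19: a=19^3·(≡3), b=19^6·(≡11) mod 19; (3|19)=-1, (11|19)=+1; (−1)^{3·6·9}·(-1)^6·(+1)^3 = +1.
v=29: a=29^1·(≡11), b=29^3·(≡3) mod 29; (11|29)=-1, (3|29)=-1; (−1)^{1·3·14}·(-1)^3·(-1)^1 = +1.
Ram(-13509418, 58) = {13, 41}; no ℚ_13-point on the conic.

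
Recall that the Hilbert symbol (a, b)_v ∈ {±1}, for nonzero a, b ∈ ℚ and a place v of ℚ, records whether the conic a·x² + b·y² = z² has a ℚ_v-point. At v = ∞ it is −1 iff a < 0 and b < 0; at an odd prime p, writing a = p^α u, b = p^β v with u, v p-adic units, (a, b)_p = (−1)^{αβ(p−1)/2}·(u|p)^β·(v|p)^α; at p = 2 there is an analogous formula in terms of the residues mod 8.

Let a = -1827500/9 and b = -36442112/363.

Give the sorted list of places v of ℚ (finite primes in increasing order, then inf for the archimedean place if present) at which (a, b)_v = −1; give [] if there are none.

Mod squares: a ≡ -731, b ≡ -26691. Check v ∈ {∞, 2, 3, 5, 7, 11, 17, 31, 41, 43}.
v=11: a=11^0·(≡2), b=11^-2·(≡10) mod 11; (2|11)=-1, (10|11)=-1; (−1)^{0·-2·5}·(-1)^-2·(-1)^0 = +1.
v=5: a=5^4·(≡4), b=5^0·(≡1) mod 5; (4|5)=+1, (1|5)=+1; (−1)^{4·0·2}·(+1)^0·(+1)^4 = +1.
v=31: a=31^0·(≡22), b=31^1·(≡7) mod 31; (22|31)=-1, (7|31)=+1; (−1)^{0·1·15}·(-1)^1·(+1)^0 = -1.
v=41: a=41^0·(≡22), b=41^1·(≡33) mod 41; (22|41)=-1, (33|41)=+1; (−1)^{0·1·20}·(-1)^1·(+1)^0 = -1.
v=3: a=3^-2·(≡1), b=3^-1·(≡1) mod 3; (1|3)=+1, (1|3)=+1; (−1)^{-2·-1·1}·(+1)^-1·(+1)^-2 = +1.
v=2: v_2(a)=2, v_2(b)=12; units ≡ 5, 5 (mod 8); ε·ε+αω+βω = 0·0+2·1+12·1 ≡ 0  ⇒  (a,b)_2 = +1.
v=17: a=17^1·(≡16), b=17^0·(≡1) mod 17; (16|17)=+1, (1|17)=+1; (−1)^{1·0·8}·(+1)^0·(+1)^1 = +1.
v=7: a=7^0·(≡2), b=7^1·(≡4) mod 7; (2|7)=+1, (4|7)=+1; (−1)^{0·1·3}·(+1)^1·(+1)^0 = +1.
v=43: a=43^1·(≡3), b=43^0·(≡34) mod 43; (3|43)=-1, (34|43)=-1; (−1)^{1·0·21}·(-1)^0·(-1)^1 = -1.
v=∞: -731 < 0 and -26691 < 0  ⇒  (a,b)_∞ = -1.
Ram(-731, -26691) = {31, 41, 43, ∞}; no ℚ_31-point on the conic.

[31, 41, 43, inf]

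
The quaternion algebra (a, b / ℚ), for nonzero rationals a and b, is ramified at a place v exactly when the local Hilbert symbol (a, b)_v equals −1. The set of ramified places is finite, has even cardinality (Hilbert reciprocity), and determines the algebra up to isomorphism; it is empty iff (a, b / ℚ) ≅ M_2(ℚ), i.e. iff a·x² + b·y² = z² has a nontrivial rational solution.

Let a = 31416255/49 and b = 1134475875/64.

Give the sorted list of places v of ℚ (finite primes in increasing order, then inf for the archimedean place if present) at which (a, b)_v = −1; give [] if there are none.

Mod squares: a ≡ 255, b ≡ 3315. Check v ∈ {∞, 2, 3, 5, 7, 13, 17}.
v=3: a=3^7·(≡1), b=3^5·(≡1) mod 3; (1|3)=+1, (1|3)=+1; (−1)^{7·5·1}·(+1)^5·(+1)^7 = -1.
v=5: a=5^1·(≡4), b=5^3·(≡3) mod 5; (4|5)=+1, (3|5)=-1; (−1)^{1·3·2}·(+1)^3·(-1)^1 = -1.
v=17: a=17^1·(≡2), b=17^1·(≡4) mod 17; (2|17)=+1, (4|17)=+1; (−1)^{1·1·8}·(+1)^1·(+1)^1 = +1.
v=13: a=13^2·(≡6), b=13^3·(≡11) mod 13; (6|13)=-1, (11|13)=-1; (−1)^{2·3·6}·(-1)^3·(-1)^2 = -1.
v=7: a=7^-2·(≡3), b=7^0·(≡1) mod 7; (3|7)=-1, (1|7)=+1; (−1)^{-2·0·3}·(-1)^0·(+1)^-2 = +1.
v=∞: 255 > 0 and 3315 > 0  ⇒  (a,b)_∞ = +1.
v=2: v_2(a)=0, v_2(b)=-6; units ≡ 7, 3 (mod 8); ε·ε+αω+βω = 1·1+0·1+-6·0 ≡ 1  ⇒  (a,b)_2 = -1.
|Ram(255, 3315)| = 4, even; anisotropic at {2, 3, 5, 13}.

[2, 3, 5, 13]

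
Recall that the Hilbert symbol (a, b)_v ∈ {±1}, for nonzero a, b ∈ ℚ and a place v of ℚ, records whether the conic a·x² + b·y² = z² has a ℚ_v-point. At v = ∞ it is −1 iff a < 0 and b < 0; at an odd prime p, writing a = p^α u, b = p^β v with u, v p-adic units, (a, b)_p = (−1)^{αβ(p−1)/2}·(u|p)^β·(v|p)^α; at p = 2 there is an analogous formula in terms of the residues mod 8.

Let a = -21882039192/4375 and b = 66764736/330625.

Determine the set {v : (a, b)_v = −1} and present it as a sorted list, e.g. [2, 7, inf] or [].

[2, 7, 17, 53]

Mod squares: a ≡ -491946, b ≡ 159. Check v ∈ {∞, 2, 3, 5, 7, 13, 17, 23, 31, 53}.
v=53: a=53^1·(≡15), b=53^1·(≡20) mod 53; (15|53)=+1, (20|53)=-1; (−1)^{1·1·26}·(+1)^1·(-1)^1 = -1.
v=13: a=13^1·(≡4), b=13^0·(≡10) mod 13; (4|13)=+1, (10|13)=+1; (−1)^{1·0·6}·(+1)^0·(+1)^1 = +1.
v=5: a=5^-4·(≡4), b=5^-4·(≡4) mod 5; (4|5)=+1, (4|5)=+1; (−1)^{-4·-4·2}·(+1)^-4·(+1)^-4 = +1.
v=7: a=7^-1·(≡4), b=7^0·(≡3) mod 7; (4|7)=+1, (3|7)=-1; (−1)^{-1·0·3}·(+1)^0·(-1)^-1 = -1.
v=23: a=23^0·(≡3), b=23^-2·(≡15) mod 23; (3|23)=+1, (15|23)=-1; (−1)^{0·-2·11}·(+1)^-2·(-1)^0 = +1.
v=∞: -491946 < 0 and 159 > 0  ⇒  (a,b)_∞ = +1.
v=31: a=31^2·(≡12), b=31^0·(≡16) mod 31; (12|31)=-1, (16|31)=+1; (−1)^{2·0·15}·(-1)^0·(+1)^2 = +1.
v=17: a=17^1·(≡4), b=17^0·(≡14) mod 17; (4|17)=+1, (14|17)=-1; (−1)^{1·0·8}·(+1)^0·(-1)^1 = -1.
v=3: a=3^5·(≡1), b=3^9·(≡2) mod 3; (1|3)=+1, (2|3)=-1; (−1)^{5·9·1}·(+1)^9·(-1)^5 = +1.
v=2: v_2(a)=3, v_2(b)=6; units ≡ 3, 7 (mod 8); ε·ε+αω+βω = 1·1+3·0+6·1 ≡ 1  ⇒  (a,b)_2 = -1.
Ram(-491946, 159) = {2, 7, 17, 53}; no ℚ_2-point on the conic.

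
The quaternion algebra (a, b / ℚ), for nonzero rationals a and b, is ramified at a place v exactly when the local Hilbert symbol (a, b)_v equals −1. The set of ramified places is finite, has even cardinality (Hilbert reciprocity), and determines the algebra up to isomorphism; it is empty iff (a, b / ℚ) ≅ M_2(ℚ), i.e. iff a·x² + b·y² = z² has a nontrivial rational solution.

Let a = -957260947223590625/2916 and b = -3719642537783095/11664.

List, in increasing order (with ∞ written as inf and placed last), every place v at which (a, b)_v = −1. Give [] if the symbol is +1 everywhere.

[7, 17, 23, inf]

(a, b) ≡ (-18242105, -153295) mod (ℚ^×)²; places V = {2, 3, 5, 7, 11, 17, 23, 31, 43, ∞}.
(a,b)_∞: sgn(-18242105)=−, sgn(-153295)=−, so -1.
(a,b)_23: α=1, u≡15; β=1, v≡7 (mod 23); (15|23)=-1, (7|23)=-1; sign (−1)^1·-1^1·-1^1 = -1.
(a,b)_31: α=1, u≡10; β=1, v≡30 (mod 31); (10|31)=+1, (30|31)=-1; sign (−1)^1·+1^1·-1^1 = +1.
(a,b)_7: α=5, u≡2; β=4, v≡6 (mod 7); (2|7)=+1, (6|7)=-1; sign (−1)^0·+1^4·-1^5 = -1.
(a,b)_2: α=-2, β=-4; u≡7, v≡1 (mod 8); ε(u)ε(v)=1·0, αω(v)=-2·0, βω(u)=-4·0; sum ≡ 0  ⇒  +1.
(a,b)_3: α=-6, u≡1; β=-6, v≡2 (mod 3); (1|3)=+1, (2|3)=-1; sign (−1)^0·+1^-6·-1^-6 = +1.
(a,b)_17: α=3, u≡2; β=4, v≡10 (mod 17); (2|17)=+1, (10|17)=-1; sign (−1)^0·+1^4·-1^3 = -1.
(a,b)_5: α=5, u≡1; β=1, v≡4 (mod 5); (1|5)=+1, (4|5)=+1; sign (−1)^0·+1^1·+1^5 = +1.
(a,b)_11: α=2, u≡3; β=2, v≡4 (mod 11); (3|11)=+1, (4|11)=+1; sign (−1)^0·+1^2·+1^2 = +1.
(a,b)_43: α=1, u≡34; β=1, v≡24 (mod 43); (34|43)=-1, (24|43)=+1; sign (−1)^1·-1^1·+1^1 = +1.
|Ram(-18242105, -153295)| = 4, even; anisotropic at {7, 17, 23, ∞}.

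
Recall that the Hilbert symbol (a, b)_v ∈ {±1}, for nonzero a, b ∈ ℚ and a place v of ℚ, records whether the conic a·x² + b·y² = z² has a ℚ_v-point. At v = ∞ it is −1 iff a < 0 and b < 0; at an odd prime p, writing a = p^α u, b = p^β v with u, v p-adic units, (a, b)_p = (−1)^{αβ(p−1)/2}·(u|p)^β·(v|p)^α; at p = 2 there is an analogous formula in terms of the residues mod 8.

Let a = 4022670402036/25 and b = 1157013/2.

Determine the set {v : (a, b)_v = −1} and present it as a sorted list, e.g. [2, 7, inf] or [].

Mod squares: a ≡ 73465381, b ≡ 257114. Check v ∈ {∞, 2, 3, 5, 11, 13, 17, 19, 23, 29, 31}.
v=∞: 73465381 > 0 and 257114 > 0  ⇒  (a,b)_∞ = +1.
v=13: a=13^2·(≡2), b=13^1·(≡8) mod 13; (2|13)=-1, (8|13)=-1; (−1)^{2·1·6}·(-1)^1·(-1)^2 = -1.
v=17: a=17^1·(≡16), b=17^0·(≡5) mod 17; (16|17)=+1, (5|17)=-1; (−1)^{1·0·8}·(+1)^0·(-1)^1 = -1.
v=29: a=29^1·(≡6), b=29^1·(≡11) mod 29; (6|29)=+1, (11|29)=-1; (−1)^{1·1·14}·(+1)^1·(-1)^1 = -1.
v=23: a=23^1·(≡15), b=23^0·(≡22) mod 23; (15|23)=-1, (22|23)=-1; (−1)^{1·0·11}·(-1)^0·(-1)^1 = -1.
v=31: a=31^1·(≡10), b=31^1·(≡15) mod 31; (10|31)=+1, (15|31)=-1; (−1)^{1·1·15}·(+1)^1·(-1)^1 = +1.
v=11: a=11^1·(≡8), b=11^1·(≡6) mod 11; (8|11)=-1, (6|11)=-1; (−1)^{1·1·5}·(-1)^1·(-1)^1 = -1.
v=5: a=5^-2·(≡1), b=5^0·(≡4) mod 5; (1|5)=+1, (4|5)=+1; (−1)^{-2·0·2}·(+1)^0·(+1)^-2 = +1.
v=19: a=19^1·(≡5), b=19^0·(≡4) mod 19; (5|19)=+1, (4|19)=+1; (−1)^{1·0·9}·(+1)^0·(+1)^1 = +1.
v=2: v_2(a)=2, v_2(b)=-1; units ≡ 5, 5 (mod 8); ε·ε+αω+βω = 0·0+2·1+-1·1 ≡ 1  ⇒  (a,b)_2 = -1.
v=3: a=3^4·(≡1), b=3^2·(≡2) mod 3; (1|3)=+1, (2|3)=-1; (−1)^{4·2·1}·(+1)^2·(-1)^4 = +1.
Ram(73465381, 257114) = {2, 11, 13, 17, 23, 29}; no ℚ_2-point on the conic.

[2, 11, 13, 17, 23, 29]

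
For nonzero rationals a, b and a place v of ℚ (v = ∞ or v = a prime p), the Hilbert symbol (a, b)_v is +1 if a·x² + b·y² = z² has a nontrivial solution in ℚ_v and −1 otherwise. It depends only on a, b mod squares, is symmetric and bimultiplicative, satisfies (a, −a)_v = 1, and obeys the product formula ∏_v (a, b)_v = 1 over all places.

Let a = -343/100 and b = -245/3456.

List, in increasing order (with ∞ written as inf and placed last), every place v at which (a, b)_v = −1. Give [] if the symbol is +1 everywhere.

[3, 5, 7, inf]

Mod squares: a ≡ -7, b ≡ -30. Check v ∈ {∞, 2, 3, 5, 7}.
v=∞: -7 < 0 and -30 < 0  ⇒  (a,b)_∞ = -1.
v=5: a=5^-2·(≡3), b=5^1·(≡1) mod 5; (3|5)=-1, (1|5)=+1; (−1)^{-2·1·2}·(-1)^1·(+1)^-2 = -1.
v=7: a=7^3·(≡3), b=7^2·(≡6) mod 7; (3|7)=-1, (6|7)=-1; (−1)^{3·2·3}·(-1)^2·(-1)^3 = -1.
v=2: v_2(a)=-2, v_2(b)=-7; units ≡ 1, 1 (mod 8); ε·ε+αω+βω = 0·0+-2·0+-7·0 ≡ 0  ⇒  (a,b)_2 = +1.
v=3: a=3^0·(≡2), b=3^-3·(≡2) mod 3; (2|3)=-1, (2|3)=-1; (−1)^{0·-3·1}·(-1)^-3·(-1)^0 = -1.
Ram(-7, -30) = {3, 5, 7, ∞}; no ℚ_3-point on the conic.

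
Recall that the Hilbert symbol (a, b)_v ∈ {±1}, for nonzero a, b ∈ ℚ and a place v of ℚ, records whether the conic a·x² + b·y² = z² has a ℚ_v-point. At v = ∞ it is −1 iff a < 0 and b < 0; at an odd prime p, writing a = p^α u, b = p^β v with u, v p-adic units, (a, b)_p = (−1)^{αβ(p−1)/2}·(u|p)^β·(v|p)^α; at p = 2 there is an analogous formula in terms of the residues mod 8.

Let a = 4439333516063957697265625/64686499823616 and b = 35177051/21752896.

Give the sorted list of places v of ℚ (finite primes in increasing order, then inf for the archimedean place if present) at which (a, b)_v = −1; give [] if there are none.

(a, b) ≡ (4942470, 299) mod (ℚ^×)²; places V = {2, 3, 5, 7, 11, 13, 17, 19, 23, 29, 53, ∞}.
(a,b)_13: α=3, u≡11; β=1, v≡9 (mod 13); (11|13)=-1, (9|13)=+1; sign (−1)^0·-1^1·+1^3 = -1.
(a,b)_53: α=-2, u≡39; β=-2, v≡26 (mod 53); (39|53)=-1, (26|53)=-1; sign (−1)^0·-1^-2·-1^-2 = +1.
(a,b)_11: α=-4, u≡3; β=-2, v≡10 (mod 11); (3|11)=+1, (10|11)=-1; sign (−1)^0·+1^-2·-1^-4 = +1.
(a,b)_3: α=-1, u≡1; β=0, v≡2 (mod 3); (1|3)=+1, (2|3)=-1; sign (−1)^0·+1^0·-1^-1 = -1.
(a,b)_5: α=9, u≡1; β=0, v≡1 (mod 5); (1|5)=+1, (1|5)=+1; sign (−1)^0·+1^0·+1^9 = +1.
(a,b)_23: α=1, u≡8; β=1, v≡3 (mod 23); (8|23)=+1, (3|23)=+1; sign (−1)^1·+1^1·+1^1 = -1.
(a,b)_17: α=2, u≡2; β=0, v≡11 (mod 17); (2|17)=+1, (11|17)=-1; sign (−1)^0·+1^0·-1^2 = +1.
(a,b)_2: α=-19, β=-6; u≡3, v≡3 (mod 8); ε(u)ε(v)=1·1, αω(v)=-19·1, βω(u)=-6·1; sum ≡ 0  ⇒  +1.
(a,b)_∞: sgn(4942470)=+, sgn(299)=+, so +1.
(a,b)_19: α=1, u≡11; β=0, v≡18 (mod 19); (11|19)=+1, (18|19)=-1; sign (−1)^0·+1^0·-1^1 = -1.
(a,b)_7: α=10, u≡1; β=6, v≡3 (mod 7); (1|7)=+1, (3|7)=-1; sign (−1)^0·+1^6·-1^10 = +1.
(a,b)_29: α=1, u≡10; β=0, v≡9 (mod 29); (10|29)=-1, (9|29)=+1; sign (−1)^0·-1^0·+1^1 = +1.
Ram(4942470, 299) = {3, 13, 19, 23}; no ℚ_3-point on the conic.

[3, 13, 19, 23]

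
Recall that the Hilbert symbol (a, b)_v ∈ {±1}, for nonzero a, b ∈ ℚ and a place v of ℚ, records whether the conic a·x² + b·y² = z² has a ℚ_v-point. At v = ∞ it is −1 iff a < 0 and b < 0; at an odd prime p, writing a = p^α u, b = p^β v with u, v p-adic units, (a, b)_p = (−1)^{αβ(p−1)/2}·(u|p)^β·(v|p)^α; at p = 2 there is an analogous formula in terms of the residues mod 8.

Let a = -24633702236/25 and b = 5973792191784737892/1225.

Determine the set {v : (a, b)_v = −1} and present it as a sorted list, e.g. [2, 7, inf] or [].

Mod squares: a ≡ -176111, b ≡ 17. Check v ∈ {∞, 2, 3, 5, 7, 11, 13, 17, 19, 23, 31}.
v=13: a=13^1·(≡9), b=13^2·(≡10) mod 13; (9|13)=+1, (10|13)=+1; (−1)^{1·2·6}·(+1)^2·(+1)^1 = +1.
v=2: v_2(a)=2, v_2(b)=2; units ≡ 1, 1 (mod 8); ε·ε+αω+βω = 0·0+2·0+2·0 ≡ 0  ⇒  (a,b)_2 = +1.
v=23: a=23^1·(≡13), b=23^2·(≡20) mod 23; (13|23)=+1, (20|23)=-1; (−1)^{1·2·11}·(+1)^2·(-1)^1 = -1.
v=5: a=5^-2·(≡4), b=5^-2·(≡3) mod 5; (4|5)=+1, (3|5)=-1; (−1)^{-2·-2·2}·(+1)^-2·(-1)^-2 = +1.
v=∞: -176111 < 0 and 17 > 0  ⇒  (a,b)_∞ = +1.
v=11: a=11^2·(≡7), b=11^2·(≡6) mod 11; (7|11)=-1, (6|11)=-1; (−1)^{2·2·5}·(-1)^2·(-1)^2 = +1.
v=3: a=3^0·(≡1), b=3^4·(≡2) mod 3; (1|3)=+1, (2|3)=-1; (−1)^{0·4·1}·(+1)^4·(-1)^0 = +1.
v=31: a=31^1·(≡26), b=31^2·(≡22) mod 31; (26|31)=-1, (22|31)=-1; (−1)^{1·2·15}·(-1)^2·(-1)^1 = -1.
v=17: a=17^2·(≡9), b=17^3·(≡9) mod 17; (9|17)=+1, (9|17)=+1; (−1)^{2·3·8}·(+1)^3·(+1)^2 = +1.
v=7: a=7^0·(≡1), b=7^-2·(≡3) mod 7; (1|7)=+1, (3|7)=-1; (−1)^{0·-2·3}·(+1)^-2·(-1)^0 = +1.
v=19: a=19^1·(≡18), b=19^2·(≡1) mod 19; (18|19)=-1, (1|19)=+1; (−1)^{1·2·9}·(-1)^2·(+1)^1 = +1.
Ram(-176111, 17) = {23, 31}; no ℚ_23-point on the conic.

[23, 31]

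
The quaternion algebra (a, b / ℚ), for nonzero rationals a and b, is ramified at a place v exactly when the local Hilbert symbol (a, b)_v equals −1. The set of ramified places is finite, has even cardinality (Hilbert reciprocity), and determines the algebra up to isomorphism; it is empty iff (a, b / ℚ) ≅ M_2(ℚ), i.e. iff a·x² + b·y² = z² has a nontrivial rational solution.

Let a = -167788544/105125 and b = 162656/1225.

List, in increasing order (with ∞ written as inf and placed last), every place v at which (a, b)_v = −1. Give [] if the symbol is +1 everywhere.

[11, 13]

(a, b) ≡ (-1045, 10166) mod (ℚ^×)²; places V = {2, 5, 7, 11, 13, 17, 19, 23, 29, ∞}.
(a,b)_23: α=0, u≡6; β=1, v≡21 (mod 23); (6|23)=+1, (21|23)=-1; sign (−1)^0·+1^1·-1^0 = +1.
(a,b)_5: α=-3, u≡1; β=-2, v≡4 (mod 5); (1|5)=+1, (4|5)=+1; sign (−1)^0·+1^-2·+1^-3 = +1.
(a,b)_7: α=2, u≡3; β=-2, v≡1 (mod 7); (3|7)=-1, (1|7)=+1; sign (−1)^0·-1^-2·+1^2 = +1.
(a,b)_13: α=0, u≡11; β=1, v≡2 (mod 13); (11|13)=-1, (2|13)=-1; sign (−1)^0·-1^1·-1^0 = -1.
(a,b)_29: α=-2, u≡23; β=0, v≡20 (mod 29); (23|29)=+1, (20|29)=+1; sign (−1)^0·+1^0·+1^-2 = +1.
(a,b)_2: α=14, β=5; u≡3, v≡3 (mod 8); ε(u)ε(v)=1·1, αω(v)=14·1, βω(u)=5·1; sum ≡ 0  ⇒  +1.
(a,b)_17: α=0, u≡2; β=1, v≡14 (mod 17); (2|17)=+1, (14|17)=-1; sign (−1)^0·+1^1·-1^0 = +1.
(a,b)_∞: sgn(-1045)=−, sgn(10166)=+, so +1.
(a,b)_19: α=1, u≡2; β=0, v≡6 (mod 19); (2|19)=-1, (6|19)=+1; sign (−1)^0·-1^0·+1^1 = +1.
(a,b)_11: α=1, u≡1; β=0, v≡8 (mod 11); (1|11)=+1, (8|11)=-1; sign (−1)^0·+1^0·-1^1 = -1.
(-1045, 10166 / ℚ) ramifies at {11, 13}: a division algebra.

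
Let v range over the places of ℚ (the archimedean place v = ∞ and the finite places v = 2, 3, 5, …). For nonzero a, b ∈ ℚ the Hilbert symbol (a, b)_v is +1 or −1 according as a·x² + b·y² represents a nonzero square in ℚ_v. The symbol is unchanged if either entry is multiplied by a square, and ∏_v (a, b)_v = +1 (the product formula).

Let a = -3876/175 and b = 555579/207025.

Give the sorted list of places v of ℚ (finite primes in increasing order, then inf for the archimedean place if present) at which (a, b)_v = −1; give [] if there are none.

(a, b) ≡ (-6783, 19) mod (ℚ^×)²; places V = {2, 3, 5, 7, 13, 17, 19, ∞}.
(a,b)_7: α=-1, u≡4; β=-2, v≡6 (mod 7); (4|7)=+1, (6|7)=-1; sign (−1)^0·+1^-2·-1^-1 = -1.
(a,b)_13: α=0, u≡4; β=-2, v≡8 (mod 13); (4|13)=+1, (8|13)=-1; sign (−1)^0·+1^-2·-1^0 = +1.
(a,b)_5: α=-2, u≡2; β=-2, v≡4 (mod 5); (2|5)=-1, (4|5)=+1; sign (−1)^0·-1^-2·+1^-2 = +1.
(a,b)_19: α=1, u≡6; β=3, v≡5 (mod 19); (6|19)=+1, (5|19)=+1; sign (−1)^1·+1^3·+1^1 = -1.
(a,b)_2: α=2, β=0; u≡1, v≡3 (mod 8); ε(u)ε(v)=0·1, αω(v)=2·1, βω(u)=0·0; sum ≡ 0  ⇒  +1.
(a,b)_3: α=1, u≡1; β=4, v≡1 (mod 3); (1|3)=+1, (1|3)=+1; sign (−1)^0·+1^4·+1^1 = +1.
(a,b)_17: α=1, u≡2; β=0, v≡15 (mod 17); (2|17)=+1, (15|17)=+1; sign (−1)^0·+1^0·+1^1 = +1.
(a,b)_∞: sgn(-6783)=−, sgn(19)=+, so +1.
(-6783, 19 / ℚ) ramifies at {7, 19}: a division algebra.

[7, 19]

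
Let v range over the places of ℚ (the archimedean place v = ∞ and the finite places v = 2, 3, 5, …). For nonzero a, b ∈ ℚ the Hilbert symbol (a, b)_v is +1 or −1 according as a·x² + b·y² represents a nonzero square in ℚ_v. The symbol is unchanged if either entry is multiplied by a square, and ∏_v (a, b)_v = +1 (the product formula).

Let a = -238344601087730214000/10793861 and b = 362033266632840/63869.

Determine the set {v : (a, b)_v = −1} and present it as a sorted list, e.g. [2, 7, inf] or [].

(a, b) ≡ (-46881835, 64090) mod (ℚ^×)²; places V = {2, 3, 5, 7, 11, 13, 17, 19, 29, ∞}.
(a,b)_13: α=-3, u≡1; β=-1, v≡3 (mod 13); (1|13)=+1, (3|13)=+1; sign (−1)^0·+1^-1·+1^-3 = +1.
(a,b)_5: α=3, u≡3; β=1, v≡2 (mod 5); (3|5)=-1, (2|5)=-1; sign (−1)^0·-1^1·-1^3 = +1.
(a,b)_∞: sgn(-46881835)=−, sgn(64090)=+, so +1.
(a,b)_17: α=-3, u≡13; β=-3, v≡8 (mod 17); (13|17)=+1, (8|17)=+1; sign (−1)^0·+1^-3·+1^-3 = +1.
(a,b)_29: α=1, u≡10; β=1, v≡1 (mod 29); (10|29)=-1, (1|29)=+1; sign (−1)^0·-1^1·+1^1 = -1.
(a,b)_19: α=3, u≡8; β=2, v≡10 (mod 19); (8|19)=-1, (10|19)=-1; sign (−1)^0·-1^2·-1^3 = -1.
(a,b)_11: α=5, u≡1; β=4, v≡4 (mod 11); (1|11)=+1, (4|11)=+1; sign (−1)^0·+1^4·+1^5 = +1.
(a,b)_2: α=4, β=3; u≡5, v≡5 (mod 8); ε(u)ε(v)=0·0, αω(v)=4·1, βω(u)=3·1; sum ≡ 1  ⇒  -1.
(a,b)_7: α=1, u≡3; β=0, v≡5 (mod 7); (3|7)=-1, (5|7)=-1; sign (−1)^0·-1^0·-1^1 = -1.
(a,b)_3: α=12, u≡2; β=10, v≡1 (mod 3); (2|3)=-1, (1|3)=+1; sign (−1)^0·-1^10·+1^12 = +1.
Ram(-46881835, 64090) = {2, 7, 19, 29}; no ℚ_2-point on the conic.

[2, 7, 19, 29]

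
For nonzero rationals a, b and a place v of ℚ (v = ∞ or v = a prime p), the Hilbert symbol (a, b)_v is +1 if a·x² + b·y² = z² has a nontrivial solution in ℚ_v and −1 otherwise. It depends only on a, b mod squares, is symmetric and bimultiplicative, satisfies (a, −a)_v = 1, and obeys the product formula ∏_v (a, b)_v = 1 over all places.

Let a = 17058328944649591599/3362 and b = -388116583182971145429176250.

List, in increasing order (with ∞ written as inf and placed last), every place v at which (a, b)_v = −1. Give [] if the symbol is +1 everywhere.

[17, 19]

(a, b) ≡ (49742, -92378) mod (ℚ^×)²; places V = {2, 3, 5, 7, 11, 13, 17, 19, 41, ∞}.
(a,b)_13: α=2, u≡9; β=3, v≡2 (mod 13); (9|13)=+1, (2|13)=-1; sign (−1)^0·+1^3·-1^2 = +1.
(a,b)_5: α=0, u≡2; β=4, v≡3 (mod 5); (2|5)=-1, (3|5)=-1; sign (−1)^0·-1^4·-1^0 = +1.
(a,b)_41: α=-2, u≡10; β=0, v≡2 (mod 41); (10|41)=+1, (2|41)=+1; sign (−1)^0·+1^0·+1^-2 = +1.
(a,b)_∞: sgn(49742)=+, sgn(-92378)=−, so +1.
(a,b)_3: α=8, u≡2; β=12, v≡1 (mod 3); (2|3)=-1, (1|3)=+1; sign (−1)^0·-1^12·+1^8 = +1.
(a,b)_11: α=3, u≡9; β=5, v≡2 (mod 11); (9|11)=+1, (2|11)=-1; sign (−1)^1·+1^5·-1^3 = +1.
(a,b)_17: α=3, u≡4; β=3, v≡5 (mod 17); (4|17)=+1, (5|17)=-1; sign (−1)^0·+1^3·-1^3 = -1.
(a,b)_19: α=3, u≡18; β=3, v≡13 (mod 19); (18|19)=-1, (13|19)=-1; sign (−1)^1·-1^3·-1^3 = -1.
(a,b)_2: α=-1, β=1; u≡7, v≡3 (mod 8); ε(u)ε(v)=1·1, αω(v)=-1·1, βω(u)=1·0; sum ≡ 0  ⇒  +1.
(a,b)_7: α=3, u≡1; β=2, v≡1 (mod 7); (1|7)=+1, (1|7)=+1; sign (−1)^0·+1^2·+1^3 = +1.
(49742, -92378 / ℚ) ramifies at {17, 19}: a division algebra.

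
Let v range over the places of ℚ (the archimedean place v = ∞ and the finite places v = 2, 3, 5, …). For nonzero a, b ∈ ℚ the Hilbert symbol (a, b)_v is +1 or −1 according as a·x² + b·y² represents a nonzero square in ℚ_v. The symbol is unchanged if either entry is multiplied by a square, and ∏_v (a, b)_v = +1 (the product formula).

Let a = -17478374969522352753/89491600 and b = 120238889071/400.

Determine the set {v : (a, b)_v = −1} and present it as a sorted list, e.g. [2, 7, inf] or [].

[2, 7]

(a, b) ≡ (-217, 31) mod (ℚ^×)²; places V = {2, 3, 5, 7, 11, 31, 41, 43, ∞}.
(a,b)_2: α=-4, β=-4; u≡7, v≡7 (mod 8); ε(u)ε(v)=1·1, αω(v)=-4·0, βω(u)=-4·0; sum ≡ 1  ⇒  -1.
(a,b)_11: α=-2, u≡3; β=0, v≡1 (mod 11); (3|11)=+1, (1|11)=+1; sign (−1)^0·+1^0·+1^-2 = +1.
(a,b)_41: α=2, u≡3; β=2, v≡4 (mod 41); (3|41)=-1, (4|41)=+1; sign (−1)^0·-1^2·+1^2 = +1.
(a,b)_3: α=2, u≡2; β=0, v≡1 (mod 3); (2|3)=-1, (1|3)=+1; sign (−1)^0·-1^0·+1^2 = +1.
(a,b)_∞: sgn(-217)=−, sgn(31)=+, so +1.
(a,b)_7: α=9, u≡2; β=4, v≡6 (mod 7); (2|7)=+1, (6|7)=-1; sign (−1)^0·+1^4·-1^9 = -1.
(a,b)_5: α=-2, u≡3; β=-2, v≡1 (mod 5); (3|5)=-1, (1|5)=+1; sign (−1)^0·-1^-2·+1^-2 = +1.
(a,b)_43: α=-2, u≡25; β=0, v≡4 (mod 43); (25|43)=+1, (4|43)=+1; sign (−1)^0·+1^0·+1^-2 = +1.
(a,b)_31: α=5, u≡22; β=3, v≡19 (mod 31); (22|31)=-1, (19|31)=+1; sign (−1)^1·-1^3·+1^5 = +1.
(-217, 31 / ℚ) ramifies at {2, 7}: a division algebra.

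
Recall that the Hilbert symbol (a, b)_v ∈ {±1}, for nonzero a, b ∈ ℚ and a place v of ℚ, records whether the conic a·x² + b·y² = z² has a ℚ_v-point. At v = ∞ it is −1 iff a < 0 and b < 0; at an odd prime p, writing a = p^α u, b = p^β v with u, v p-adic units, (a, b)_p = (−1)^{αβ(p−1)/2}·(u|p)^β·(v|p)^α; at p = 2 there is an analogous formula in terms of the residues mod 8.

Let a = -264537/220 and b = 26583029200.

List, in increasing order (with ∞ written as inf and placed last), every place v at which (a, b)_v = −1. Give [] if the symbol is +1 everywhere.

Mod squares: a ≡ -1616615, b ≡ 13. Check v ∈ {∞, 2, 3, 5, 7, 11, 13, 17, 19}.
v=∞: -1616615 < 0 and 13 > 0  ⇒  (a,b)_∞ = +1.
v=17: a=17^1·(≡6), b=17^2·(≡16) mod 17; (6|17)=-1, (16|17)=+1; (−1)^{1·2·8}·(-1)^2·(+1)^1 = +1.
v=13: a=13^1·(≡4), b=13^1·(≡10) mod 13; (4|13)=+1, (10|13)=+1; (−1)^{1·1·6}·(+1)^1·(+1)^1 = +1.
v=19: a=19^1·(≡9), b=19^2·(≡2) mod 19; (9|19)=+1, (2|19)=-1; (−1)^{1·2·9}·(+1)^2·(-1)^1 = -1.
v=5: a=5^-1·(≡2), b=5^2·(≡3) mod 5; (2|5)=-1, (3|5)=-1; (−1)^{-1·2·2}·(-1)^2·(-1)^-1 = -1.
v=2: v_2(a)=-2, v_2(b)=4; units ≡ 1, 5 (mod 8); ε·ε+αω+βω = 0·0+-2·1+4·0 ≡ 0  ⇒  (a,b)_2 = +1.
v=3: a=3^2·(≡1), b=3^0·(≡1) mod 3; (1|3)=+1, (1|3)=+1; (−1)^{2·0·1}·(+1)^0·(+1)^2 = +1.
v=11: a=11^-1·(≡10), b=11^0·(≡2) mod 11; (10|11)=-1, (2|11)=-1; (−1)^{-1·0·5}·(-1)^0·(-1)^-1 = -1.
v=7: a=7^1·(≡3), b=7^2·(≡6) mod 7; (3|7)=-1, (6|7)=-1; (−1)^{1·2·3}·(-1)^2·(-1)^1 = -1.
(-1616615, 13 / ℚ) ramifies at {5, 7, 11, 19}: a division algebra.

[5, 7, 11, 19]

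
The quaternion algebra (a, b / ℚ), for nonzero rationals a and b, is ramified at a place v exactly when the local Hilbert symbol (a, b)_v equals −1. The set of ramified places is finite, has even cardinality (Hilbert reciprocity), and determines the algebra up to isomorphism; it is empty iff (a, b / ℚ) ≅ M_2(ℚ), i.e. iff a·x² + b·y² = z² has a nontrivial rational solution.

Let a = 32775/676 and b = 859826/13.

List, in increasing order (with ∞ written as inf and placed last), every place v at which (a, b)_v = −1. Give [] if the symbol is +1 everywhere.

[3, 11, 13, 23]

(a, b) ≡ (1311, 92378) mod (ℚ^×)²; places V = {2, 3, 5, 11, 13, 17, 19, 23, ∞}.
(a,b)_2: α=-2, β=1; u≡7, v≡5 (mod 8); ε(u)ε(v)=1·0, αω(v)=-2·1, βω(u)=1·0; sum ≡ 0  ⇒  +1.
(a,b)_19: α=1, u≡10; β=1, v≡7 (mod 19); (10|19)=-1, (7|19)=+1; sign (−1)^1·-1^1·+1^1 = +1.
(a,b)_23: α=1, u≡5; β=0, v≡19 (mod 23); (5|23)=-1, (19|23)=-1; sign (−1)^0·-1^0·-1^1 = -1.
(a,b)_17: α=0, u≡13; β=1, v≡12 (mod 17); (13|17)=+1, (12|17)=-1; sign (−1)^0·+1^1·-1^0 = +1.
(a,b)_13: α=-2, u≡7; β=-1, v≡6 (mod 13); (7|13)=-1, (6|13)=-1; sign (−1)^0·-1^-1·-1^-2 = -1.
(a,b)_5: α=2, u≡1; β=0, v≡2 (mod 5); (1|5)=+1, (2|5)=-1; sign (−1)^0·+1^0·-1^2 = +1.
(a,b)_11: α=0, u≡10; β=3, v≡4 (mod 11); (10|11)=-1, (4|11)=+1; sign (−1)^0·-1^3·+1^0 = -1.
(a,b)_∞: sgn(1311)=+, sgn(92378)=+, so +1.
(a,b)_3: α=1, u≡2; β=0, v≡2 (mod 3); (2|3)=-1, (2|3)=-1; sign (−1)^0·-1^0·-1^1 = -1.
(1311, 92378 / ℚ) ramifies at {3, 11, 13, 23}: a division algebra.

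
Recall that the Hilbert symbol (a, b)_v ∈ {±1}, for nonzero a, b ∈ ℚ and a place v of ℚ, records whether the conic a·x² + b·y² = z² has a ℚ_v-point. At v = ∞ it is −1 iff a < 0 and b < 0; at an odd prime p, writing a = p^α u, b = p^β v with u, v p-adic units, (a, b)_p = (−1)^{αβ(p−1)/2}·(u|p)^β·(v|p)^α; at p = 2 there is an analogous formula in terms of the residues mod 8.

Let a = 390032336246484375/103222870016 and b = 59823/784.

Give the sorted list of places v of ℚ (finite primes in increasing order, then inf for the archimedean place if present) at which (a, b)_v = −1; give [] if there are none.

(a, b) ≡ (1271, 23) mod (ℚ^×)²; places V = {2, 3, 5, 7, 17, 23, 31, 41, ∞}.
(a,b)_23: α=2, u≡9; β=1, v≡1 (mod 23); (9|23)=+1, (1|23)=+1; sign (−1)^0·+1^1·+1^2 = +1.
(a,b)_7: α=-4, u≡1; β=-2, v≡4 (mod 7); (1|7)=+1, (4|7)=+1; sign (−1)^0·+1^-2·+1^-4 = +1.
(a,b)_41: α=-1, u≡5; β=0, v≡9 (mod 41); (5|41)=+1, (9|41)=+1; sign (−1)^0·+1^0·+1^-1 = +1.
(a,b)_2: α=-20, β=-4; u≡7, v≡7 (mod 8); ε(u)ε(v)=1·1, αω(v)=-20·0, βω(u)=-4·0; sum ≡ 1  ⇒  -1.
(a,b)_3: α=6, u≡2; β=2, v≡2 (mod 3); (2|3)=-1, (2|3)=-1; sign (−1)^0·-1^2·-1^6 = +1.
(a,b)_∞: sgn(1271)=+, sgn(23)=+, so +1.
(a,b)_17: α=4, u≡15; β=2, v≡10 (mod 17); (15|17)=+1, (10|17)=-1; sign (−1)^0·+1^2·-1^4 = +1.
(a,b)_31: α=1, u≡9; β=0, v≡13 (mod 31); (9|31)=+1, (13|31)=-1; sign (−1)^0·+1^0·-1^1 = -1.
(a,b)_5: α=8, u≡1; β=0, v≡2 (mod 5); (1|5)=+1, (2|5)=-1; sign (−1)^0·+1^0·-1^8 = +1.
|Ram(1271, 23)| = 2, even; anisotropic at {2, 31}.

[2, 31]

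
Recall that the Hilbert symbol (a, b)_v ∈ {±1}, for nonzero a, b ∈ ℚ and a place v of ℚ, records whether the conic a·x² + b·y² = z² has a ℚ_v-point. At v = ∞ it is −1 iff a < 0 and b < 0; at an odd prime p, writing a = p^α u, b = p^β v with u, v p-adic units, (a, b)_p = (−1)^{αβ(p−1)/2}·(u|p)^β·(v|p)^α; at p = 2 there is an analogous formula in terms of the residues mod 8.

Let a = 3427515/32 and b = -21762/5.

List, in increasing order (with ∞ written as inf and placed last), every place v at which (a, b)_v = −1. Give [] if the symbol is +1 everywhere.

[2, 5, 7, 13]

(a, b) ≡ (84630, -12090) mod (ℚ^×)²; places V = {2, 3, 5, 7, 13, 31, ∞}.
(a,b)_∞: sgn(84630)=+, sgn(-12090)=−, so +1.
(a,b)_3: α=5, u≡1; β=3, v≡2 (mod 3); (1|3)=+1, (2|3)=-1; sign (−1)^1·+1^3·-1^5 = +1.
(a,b)_31: α=1, u≡19; β=1, v≡27 (mod 31); (19|31)=+1, (27|31)=-1; sign (−1)^1·+1^1·-1^1 = +1.
(a,b)_5: α=1, u≡4; β=-1, v≡3 (mod 5); (4|5)=+1, (3|5)=-1; sign (−1)^0·+1^-1·-1^1 = -1.
(a,b)_7: α=1, u≡4; β=0, v≡3 (mod 7); (4|7)=+1, (3|7)=-1; sign (−1)^0·+1^0·-1^1 = -1.
(a,b)_2: α=-5, β=1; u≡3, v≡3 (mod 8); ε(u)ε(v)=1·1, αω(v)=-5·1, βω(u)=1·1; sum ≡ 1  ⇒  -1.
(a,b)_13: α=1, u≡9; β=1, v≡11 (mod 13); (9|13)=+1, (11|13)=-1; sign (−1)^0·+1^1·-1^1 = -1.
(84630, -12090 / ℚ) ramifies at {2, 5, 7, 13}: a division algebra.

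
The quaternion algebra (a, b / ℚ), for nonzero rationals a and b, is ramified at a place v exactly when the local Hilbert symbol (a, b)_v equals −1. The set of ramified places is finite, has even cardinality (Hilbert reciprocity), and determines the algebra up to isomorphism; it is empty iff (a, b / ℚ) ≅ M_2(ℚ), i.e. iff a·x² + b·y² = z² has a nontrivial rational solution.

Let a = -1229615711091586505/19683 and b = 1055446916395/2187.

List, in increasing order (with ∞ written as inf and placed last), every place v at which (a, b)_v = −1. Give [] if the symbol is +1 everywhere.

[3, 19, 29, 37]

Mod squares: a ≡ -7033515, b ≡ 8265. Check v ∈ {∞, 2, 3, 5, 19, 23, 29, 37}.
v=29: a=29^1·(≡8), b=29^1·(≡22) mod 29; (8|29)=-1, (22|29)=+1; (−1)^{1·1·14}·(-1)^1·(+1)^1 = -1.
v=23: a=23^5·(≡8), b=23^4·(≡16) mod 23; (8|23)=+1, (16|23)=+1; (−1)^{5·4·11}·(+1)^4·(+1)^5 = +1.
v=19: a=19^1·(≡5), b=19^1·(≡16) mod 19; (5|19)=+1, (16|19)=+1; (−1)^{1·1·9}·(+1)^1·(+1)^1 = -1.
v=∞: -7033515 < 0 and 8265 > 0  ⇒  (a,b)_∞ = +1.
v=37: a=37^5·(≡25), b=37^2·(≡24) mod 37; (25|37)=+1, (24|37)=-1; (−1)^{5·2·18}·(+1)^2·(-1)^5 = -1.
v=2: v_2(a)=0, v_2(b)=0; units ≡ 5, 1 (mod 8); ε·ε+αω+βω = 0·0+0·0+0·1 ≡ 0  ⇒  (a,b)_2 = +1.
v=3: a=3^-9·(≡1), b=3^-7·(≡1) mod 3; (1|3)=+1, (1|3)=+1; (−1)^{-9·-7·1}·(+1)^-7·(+1)^-9 = -1.
v=5: a=5^1·(≡3), b=5^1·(≡2) mod 5; (3|5)=-1, (2|5)=-1; (−1)^{1·1·2}·(-1)^1·(-1)^1 = +1.
(-7033515, 8265 / ℚ) ramifies at {3, 19, 29, 37}: a division algebra.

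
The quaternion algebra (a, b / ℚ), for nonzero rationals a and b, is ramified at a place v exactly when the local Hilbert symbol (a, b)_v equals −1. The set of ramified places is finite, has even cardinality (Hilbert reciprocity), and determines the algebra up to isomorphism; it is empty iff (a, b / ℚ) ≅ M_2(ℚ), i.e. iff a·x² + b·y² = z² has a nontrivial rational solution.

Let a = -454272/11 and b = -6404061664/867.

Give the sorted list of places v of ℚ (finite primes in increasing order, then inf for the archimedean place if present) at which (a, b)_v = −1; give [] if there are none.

[2, 3, 7, 11, 13, inf]

(a, b) ≡ (-462, -858) mod (ℚ^×)²; places V = {2, 3, 7, 11, 13, 17, ∞}.
(a,b)_13: α=2, u≡5; β=5, v≡9 (mod 13); (5|13)=-1, (9|13)=+1; sign (−1)^0·-1^5·+1^2 = -1.
(a,b)_17: α=0, u≡11; β=-2, v≡2 (mod 17); (11|17)=-1, (2|17)=+1; sign (−1)^0·-1^-2·+1^0 = +1.
(a,b)_2: α=7, β=5; u≡1, v≡3 (mod 8); ε(u)ε(v)=0·1, αω(v)=7·1, βω(u)=5·0; sum ≡ 1  ⇒  -1.
(a,b)_11: α=-1, u≡6; β=1, v≡8 (mod 11); (6|11)=-1, (8|11)=-1; sign (−1)^1·-1^1·-1^-1 = -1.
(a,b)_∞: sgn(-462)=−, sgn(-858)=−, so -1.
(a,b)_3: α=1, u≡2; β=-1, v≡2 (mod 3); (2|3)=-1, (2|3)=-1; sign (−1)^1·-1^-1·-1^1 = -1.
(a,b)_7: α=1, u≡2; β=2, v≡5 (mod 7); (2|7)=+1, (5|7)=-1; sign (−1)^0·+1^2·-1^1 = -1.
(-462, -858 / ℚ) ramifies at {2, 3, 7, 11, 13, ∞}: a division algebra.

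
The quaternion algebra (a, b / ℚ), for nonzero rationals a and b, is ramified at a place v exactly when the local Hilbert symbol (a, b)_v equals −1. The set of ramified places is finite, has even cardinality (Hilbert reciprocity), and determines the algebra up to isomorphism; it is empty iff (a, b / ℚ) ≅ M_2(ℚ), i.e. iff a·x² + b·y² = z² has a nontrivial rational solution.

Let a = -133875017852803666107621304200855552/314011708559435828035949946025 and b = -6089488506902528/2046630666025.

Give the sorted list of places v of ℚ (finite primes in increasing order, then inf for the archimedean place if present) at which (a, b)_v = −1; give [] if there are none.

[2, 13, 17, inf]

Mod squares: a ≡ -1547, b ≡ -182. Check v ∈ {∞, 2, 3, 5, 7, 11, 13, 17, 19, 31, 37}.
v=11: a=11^-4·(≡3), b=11^-2·(≡5) mod 11; (3|11)=+1, (5|11)=+1; (−1)^{-4·-2·5}·(+1)^-2·(+1)^-4 = +1.
v=31: a=31^2·(≡17), b=31^2·(≡16) mod 31; (17|31)=-1, (16|31)=+1; (−1)^{2·2·15}·(-1)^2·(+1)^2 = +1.
v=13: a=13^5·(≡7), b=13^1·(≡10) mod 13; (7|13)=-1, (10|13)=+1; (−1)^{5·1·6}·(-1)^1·(+1)^5 = -1.
v=∞: -1547 < 0 and -182 < 0  ⇒  (a,b)_∞ = -1.
v=7: a=7^13·(≡5), b=7^7·(≡2) mod 7; (5|7)=-1, (2|7)=+1; (−1)^{13·7·3}·(-1)^7·(+1)^13 = +1.
v=3: a=3^2·(≡1), b=3^0·(≡1) mod 3; (1|3)=+1, (1|3)=+1; (−1)^{2·0·1}·(+1)^0·(+1)^2 = +1.
v=5: a=5^-2·(≡3), b=5^-2·(≡2) mod 5; (3|5)=-1, (2|5)=-1; (−1)^{-2·-2·2}·(-1)^-2·(-1)^-2 = +1.
v=19: a=19^-4·(≡5), b=19^-2·(≡14) mod 19; (5|19)=+1, (14|19)=-1; (−1)^{-4·-2·9}·(+1)^-2·(-1)^-4 = +1.
v=37: a=37^-12·(≡28), b=37^-4·(≡26) mod 37; (28|37)=+1, (26|37)=+1; (−1)^{-12·-4·18}·(+1)^-4·(+1)^-12 = +1.
v=2: v_2(a)=20, v_2(b)=11; units ≡ 5, 5 (mod 8); ε·ε+αω+βω = 0·0+20·1+11·1 ≡ 1  ⇒  (a,b)_2 = -1.
v=17: a=17^7·(≡12), b=17^2·(≡12) mod 17; (12|17)=-1, (12|17)=-1; (−1)^{7·2·8}·(-1)^2·(-1)^7 = -1.
|Ram(-1547, -182)| = 4, even; anisotropic at {2, 13, 17, ∞}.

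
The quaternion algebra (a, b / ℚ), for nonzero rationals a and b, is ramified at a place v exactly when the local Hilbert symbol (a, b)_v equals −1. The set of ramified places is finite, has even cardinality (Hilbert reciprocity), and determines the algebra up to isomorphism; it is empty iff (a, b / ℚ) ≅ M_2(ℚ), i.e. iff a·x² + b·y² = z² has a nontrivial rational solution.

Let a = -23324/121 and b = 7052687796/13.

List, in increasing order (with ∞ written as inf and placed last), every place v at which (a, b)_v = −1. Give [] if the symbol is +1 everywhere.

[7, 13]

(a, b) ≡ (-119, 273) mod (ℚ^×)²; places V = {2, 3, 7, 11, 13, 17, ∞}.
(a,b)_11: α=-2, u≡7; β=2, v≡4 (mod 11); (7|11)=-1, (4|11)=+1; sign (−1)^0·-1^2·+1^-2 = +1.
(a,b)_3: α=0, u≡1; β=1, v≡1 (mod 3); (1|3)=+1, (1|3)=+1; sign (−1)^0·+1^1·+1^0 = +1.
(a,b)_17: α=1, u≡11; β=2, v≡2 (mod 17); (11|17)=-1, (2|17)=+1; sign (−1)^0·-1^2·+1^1 = +1.
(a,b)_2: α=2, β=2; u≡1, v≡1 (mod 8); ε(u)ε(v)=0·0, αω(v)=2·0, βω(u)=2·0; sum ≡ 0  ⇒  +1.
(a,b)_∞: sgn(-119)=−, sgn(273)=+, so +1.
(a,b)_7: α=3, u≡1; β=5, v≡1 (mod 7); (1|7)=+1, (1|7)=+1; sign (−1)^1·+1^5·+1^3 = -1.
(a,b)_13: α=0, u≡6; β=-1, v≡11 (mod 13); (6|13)=-1, (11|13)=-1; sign (−1)^0·-1^-1·-1^0 = -1.
Ram(-119, 273) = {7, 13}; no ℚ_7-point on the conic.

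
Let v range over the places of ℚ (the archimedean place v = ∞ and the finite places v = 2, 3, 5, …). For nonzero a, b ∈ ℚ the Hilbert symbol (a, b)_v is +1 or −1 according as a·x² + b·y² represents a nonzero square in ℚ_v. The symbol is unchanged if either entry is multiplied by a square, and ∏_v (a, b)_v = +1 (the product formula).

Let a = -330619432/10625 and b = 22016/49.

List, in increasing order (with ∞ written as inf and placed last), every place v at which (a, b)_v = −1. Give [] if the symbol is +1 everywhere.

(a, b) ≡ (-68714, 86) mod (ℚ^×)²; places V = {2, 5, 7, 11, 13, 17, 43, 47, ∞}.
(a,b)_11: α=2, u≡3; β=0, v≡1 (mod 11); (3|11)=+1, (1|11)=+1; sign (−1)^0·+1^0·+1^2 = +1.
(a,b)_43: α=1, u≡23; β=1, v≡28 (mod 43); (23|43)=+1, (28|43)=-1; sign (−1)^1·+1^1·-1^1 = +1.
(a,b)_17: α=-1, u≡8; β=0, v≡8 (mod 17); (8|17)=+1, (8|17)=+1; sign (−1)^0·+1^0·+1^-1 = +1.
(a,b)_5: α=-4, u≡4; β=0, v≡4 (mod 5); (4|5)=+1, (4|5)=+1; sign (−1)^0·+1^0·+1^-4 = +1.
(a,b)_13: α=2, u≡4; β=0, v≡2 (mod 13); (4|13)=+1, (2|13)=-1; sign (−1)^0·+1^0·-1^2 = +1.
(a,b)_∞: sgn(-68714)=−, sgn(86)=+, so +1.
(a,b)_7: α=0, u≡3; β=-2, v≡1 (mod 7); (3|7)=-1, (1|7)=+1; sign (−1)^0·-1^-2·+1^0 = +1.
(a,b)_2: α=3, β=9; u≡3, v≡3 (mod 8); ε(u)ε(v)=1·1, αω(v)=3·1, βω(u)=9·1; sum ≡ 1  ⇒  -1.
(a,b)_47: α=1, u≡27; β=0, v≡10 (mod 47); (27|47)=+1, (10|47)=-1; sign (−1)^0·+1^0·-1^1 = -1.
(-68714, 86 / ℚ) ramifies at {2, 47}: a division algebra.

[2, 47]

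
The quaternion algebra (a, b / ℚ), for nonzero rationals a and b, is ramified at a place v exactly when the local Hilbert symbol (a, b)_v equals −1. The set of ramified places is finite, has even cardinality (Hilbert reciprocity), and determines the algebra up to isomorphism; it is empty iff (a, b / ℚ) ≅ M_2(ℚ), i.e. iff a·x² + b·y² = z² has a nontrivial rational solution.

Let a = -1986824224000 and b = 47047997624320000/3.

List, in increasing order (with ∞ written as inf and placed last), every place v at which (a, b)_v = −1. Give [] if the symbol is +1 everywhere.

(a, b) ≡ (-226765, 10068366) mod (ℚ^×)²; places V = {2, 3, 5, 7, 11, 19, 31, 37, ∞}.
(a,b)_31: α=1, u≡8; β=1, v≡21 (mod 31); (8|31)=+1, (21|31)=-1; sign (−1)^1·+1^1·-1^1 = +1.
(a,b)_11: α=1, u≡10; β=1, v≡10 (mod 11); (10|11)=-1, (10|11)=-1; sign (−1)^1·-1^1·-1^1 = -1.
(a,b)_2: α=8, β=15; u≡3, v≡7 (mod 8); ε(u)ε(v)=1·1, αω(v)=8·0, βω(u)=15·1; sum ≡ 0  ⇒  +1.
(a,b)_7: α=1, u≡1; β=1, v≡5 (mod 7); (1|7)=+1, (5|7)=-1; sign (−1)^1·+1^1·-1^1 = +1.
(a,b)_37: α=2, u≡29; β=3, v≡17 (mod 37); (29|37)=-1, (17|37)=-1; sign (−1)^0·-1^3·-1^2 = -1.
(a,b)_3: α=0, u≡2; β=-1, v≡1 (mod 3); (2|3)=-1, (1|3)=+1; sign (−1)^0·-1^-1·+1^0 = -1.
(a,b)_∞: sgn(-226765)=−, sgn(10068366)=+, so +1.
(a,b)_5: α=3, u≡3; β=4, v≡4 (mod 5); (3|5)=-1, (4|5)=+1; sign (−1)^0·-1^4·+1^3 = +1.
(a,b)_19: α=1, u≡9; β=1, v≡1 (mod 19); (9|19)=+1, (1|19)=+1; sign (−1)^1·+1^1·+1^1 = -1.
(-226765, 10068366 / ℚ) ramifies at {3, 11, 19, 37}: a division algebra.

[3, 11, 19, 37]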